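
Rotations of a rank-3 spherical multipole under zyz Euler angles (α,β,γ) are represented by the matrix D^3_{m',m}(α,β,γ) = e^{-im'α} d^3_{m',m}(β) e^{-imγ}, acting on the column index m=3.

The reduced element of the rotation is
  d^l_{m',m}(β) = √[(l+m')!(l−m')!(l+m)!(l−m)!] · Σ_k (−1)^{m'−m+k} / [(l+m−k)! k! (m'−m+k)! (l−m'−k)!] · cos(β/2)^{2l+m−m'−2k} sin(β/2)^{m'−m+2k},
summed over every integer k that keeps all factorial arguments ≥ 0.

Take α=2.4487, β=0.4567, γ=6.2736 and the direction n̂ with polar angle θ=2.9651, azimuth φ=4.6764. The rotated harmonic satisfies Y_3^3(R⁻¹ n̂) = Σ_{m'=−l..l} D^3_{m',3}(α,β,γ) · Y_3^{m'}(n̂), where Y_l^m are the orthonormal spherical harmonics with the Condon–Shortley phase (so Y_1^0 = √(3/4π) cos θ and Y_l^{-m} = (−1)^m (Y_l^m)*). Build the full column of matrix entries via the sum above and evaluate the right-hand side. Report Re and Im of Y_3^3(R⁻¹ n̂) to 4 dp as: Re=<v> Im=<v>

Re=-0.0074 Im=-0.0190

Need the full column D^3_{m',3} for m'=−3..3 at α=2.4487, β=0.4567, γ=6.2736.
cos(β/2)=0.974041, sin(β/2)=0.226371
d^3_{-3,3}: single k=6 term ⇒ +0.000135;  D = +0.000062+0.000119i
d^3_{-2,3}: single k=5 term ⇒ +0.001418;  D = +0.000301-0.001386i
d^3_{-1,3}: single k=4 term ⇒ +0.009649;  D = -0.007598+0.005947i
d^3_{0,3}: single k=3 term ⇒ +0.047941;  D = +0.047921+0.001378i
d^3_{1,3}: single k=2 term ⇒ +0.178647;  D = -0.134113-0.118018i
d^3_{2,3}: single k=1 term ⇒ +0.486164;  D = +0.075657+0.480241i
d^3_{3,3}: single k=0 term ⇒ +0.854012;  D = +0.436613-0.733966i
Y_3^{m'}(θ=2.9651,φ=4.6764) and Σ D·Y over m':
  (+0.0001+0.0001i)·(+0.0002-0.0022i)  (+0.0003-0.0014i)·(+0.0309+0.0022i)  (-0.0076+0.0059i)·(-0.0079+0.2181i)  (+0.0479+0.0014i)·(-0.6781+0.0000i)  (-0.1341-0.1180i)·(+0.0079+0.2181i)  (+0.0757+0.4802i)·(+0.0309-0.0022i)  (+0.4366-0.7340i)·(-0.0002-0.0022i)
Y_3^3(R⁻¹ n̂) = -0.007379-0.018970i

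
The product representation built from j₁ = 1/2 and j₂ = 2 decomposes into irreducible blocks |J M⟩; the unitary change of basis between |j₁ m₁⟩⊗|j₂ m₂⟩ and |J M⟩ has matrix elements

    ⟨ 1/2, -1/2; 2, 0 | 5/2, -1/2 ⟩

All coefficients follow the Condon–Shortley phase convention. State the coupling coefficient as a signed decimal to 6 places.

√[6·0!1!4!/6! · 0!1!2!2!2!3!] = √(48/5)
  +(−1)^0/∏(0,0,1,2,0,2)! = 1/4  (running 1/4)
⟨..|..⟩ = √(48/5)·(1/4) = +0.774597

+0.774597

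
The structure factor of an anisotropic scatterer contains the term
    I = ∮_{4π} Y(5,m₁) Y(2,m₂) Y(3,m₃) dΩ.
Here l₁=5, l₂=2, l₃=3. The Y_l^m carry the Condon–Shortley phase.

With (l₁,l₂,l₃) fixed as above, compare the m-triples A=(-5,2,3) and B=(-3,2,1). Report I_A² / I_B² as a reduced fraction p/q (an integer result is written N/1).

l's match ⇒ only the (l;m) 3-j factors differ between A and B.
A: triangle coeff Δ(5,2,3) = 1/2310; Σ_t [4,4]: t=4:+1/17280 = 1/17280; (3j)²=1/11 [(5 2 3; -5 2 3)], sign=+1
B: triangle coeff Δ(5,2,3) = 1/2310; Σ_t [4,4]: t=4:+1/1152 = 1/1152; (3j)²=1/33 [(5 2 3; -3 2 1)], sign=+1
I_A²/I_B² = (1/11)/(1/33) = 3/1

3/1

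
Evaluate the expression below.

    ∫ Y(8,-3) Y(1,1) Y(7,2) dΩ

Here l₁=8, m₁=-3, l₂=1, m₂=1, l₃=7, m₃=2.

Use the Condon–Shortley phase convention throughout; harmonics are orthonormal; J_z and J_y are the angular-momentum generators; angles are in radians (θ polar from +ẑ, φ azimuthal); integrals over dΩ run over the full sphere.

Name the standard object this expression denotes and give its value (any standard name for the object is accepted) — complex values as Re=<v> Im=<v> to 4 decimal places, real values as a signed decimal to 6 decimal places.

Gaunt coefficient, -0.226917

This is a Gaunt coefficient — the integral of a triple product of spherical harmonics over the sphere.
m-sum 0 ✓  L=16 even ✓  7≤7≤9 ✓
Π(2lᵢ+1) = 17×3×15 = 765
triangle coeff Δ(8,1,7) = 1/2040
Σ_t [1,1]: t=1:−1/25401600 = -1/25401600
(3j)²=8/255 [(8 1 7; 0 0 0)], sign=+1
Σ_t [2,2]: t=2:+1/87091200 = 1/87091200
(3j)²=11/408 [(8 1 7; -3 1 2)], sign=-1
⇒ 4πI² = 11/17
I = (-1)√(11/17/(4π)) = -0.22691696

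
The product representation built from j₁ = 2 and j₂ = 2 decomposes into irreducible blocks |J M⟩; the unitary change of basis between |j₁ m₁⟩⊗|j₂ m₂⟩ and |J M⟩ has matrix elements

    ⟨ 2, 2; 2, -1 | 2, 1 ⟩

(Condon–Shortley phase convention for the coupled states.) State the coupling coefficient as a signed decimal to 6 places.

√[5·2!2!2!/7! · 4!0!1!3!3!1!] = √(48/7)
  +(−1)^0/∏(0,2,0,1,2,1)! = 1/4  (running 1/4)
⟨..|..⟩ = √(48/7)·(1/4) = +0.654654

+0.654654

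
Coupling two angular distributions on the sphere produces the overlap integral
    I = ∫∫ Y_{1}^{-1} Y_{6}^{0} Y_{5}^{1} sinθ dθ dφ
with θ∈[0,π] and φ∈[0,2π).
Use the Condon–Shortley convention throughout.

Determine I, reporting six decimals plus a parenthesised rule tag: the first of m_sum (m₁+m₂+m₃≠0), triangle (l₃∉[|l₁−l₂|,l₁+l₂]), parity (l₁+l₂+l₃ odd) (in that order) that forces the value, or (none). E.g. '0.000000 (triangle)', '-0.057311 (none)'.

Checks pass: Σm=0; 12 even; l₃=5∈[5,7].
(2·1+1)(2·6+1)(2·5+1) = 429
Δ: 2! 0! 10! / 13! → 1/858
sum: t=1:−1/14400 = -1/14400
3j²(1 6 5; 0 0 0) = Δ·Π!·Σ² = 6/143  (sign +1)
sum: t=2:+1/34560 = 1/34560
3j²(1 6 5; -1 0 1) = Δ·Π!·Σ² = 5/286  (sign +1)
combine: 4πI² = 429·6/143·5/286 = 45/143
take √, sign +1: I = 0.15824621
No selection rule forces the value: the integral is nonzero (none).

0.158246 (none)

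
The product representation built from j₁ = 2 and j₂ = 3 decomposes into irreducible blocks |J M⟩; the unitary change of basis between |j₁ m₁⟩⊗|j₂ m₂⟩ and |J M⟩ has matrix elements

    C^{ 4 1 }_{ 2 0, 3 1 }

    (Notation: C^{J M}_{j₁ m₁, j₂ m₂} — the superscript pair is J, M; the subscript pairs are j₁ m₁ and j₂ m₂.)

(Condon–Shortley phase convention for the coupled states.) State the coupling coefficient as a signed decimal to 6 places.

-0.327327

√[9·1!3!5!/10! · 2!2!4!2!5!3!] = √(1728/7)
  +(−1)^0/∏(0,1,2,4,1,1)! = 1/48  (running 1/48)
  +(−1)^1/∏(1,0,1,3,2,2)! = -1/24  (running -1/48)
⟨..|..⟩ = √(1728/7)·(-1/48) = -0.327327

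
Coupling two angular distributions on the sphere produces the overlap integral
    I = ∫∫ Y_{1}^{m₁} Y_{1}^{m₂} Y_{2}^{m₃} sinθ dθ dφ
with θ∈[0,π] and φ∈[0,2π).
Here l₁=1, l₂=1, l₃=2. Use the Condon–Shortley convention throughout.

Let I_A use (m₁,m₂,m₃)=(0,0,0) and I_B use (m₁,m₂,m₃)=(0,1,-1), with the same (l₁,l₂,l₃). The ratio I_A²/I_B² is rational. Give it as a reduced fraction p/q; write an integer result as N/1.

4/3

l's match ⇒ only the (l;m) 3-j factors differ between A and B.
A: triangle coeff Δ(1,1,2) = 1/30; Σ_t [0,0]: t=0:+1/1 = 1/1; (3j)²=2/15 [(1 1 2; 0 0 0)], sign=+1
B: triangle coeff Δ(1,1,2) = 1/30; Σ_t [0,0]: t=0:+1/2 = 1/2; (3j)²=1/10 [(1 1 2; 0 1 -1)], sign=-1
I_A²/I_B² = (2/15)/(1/10) = 4/3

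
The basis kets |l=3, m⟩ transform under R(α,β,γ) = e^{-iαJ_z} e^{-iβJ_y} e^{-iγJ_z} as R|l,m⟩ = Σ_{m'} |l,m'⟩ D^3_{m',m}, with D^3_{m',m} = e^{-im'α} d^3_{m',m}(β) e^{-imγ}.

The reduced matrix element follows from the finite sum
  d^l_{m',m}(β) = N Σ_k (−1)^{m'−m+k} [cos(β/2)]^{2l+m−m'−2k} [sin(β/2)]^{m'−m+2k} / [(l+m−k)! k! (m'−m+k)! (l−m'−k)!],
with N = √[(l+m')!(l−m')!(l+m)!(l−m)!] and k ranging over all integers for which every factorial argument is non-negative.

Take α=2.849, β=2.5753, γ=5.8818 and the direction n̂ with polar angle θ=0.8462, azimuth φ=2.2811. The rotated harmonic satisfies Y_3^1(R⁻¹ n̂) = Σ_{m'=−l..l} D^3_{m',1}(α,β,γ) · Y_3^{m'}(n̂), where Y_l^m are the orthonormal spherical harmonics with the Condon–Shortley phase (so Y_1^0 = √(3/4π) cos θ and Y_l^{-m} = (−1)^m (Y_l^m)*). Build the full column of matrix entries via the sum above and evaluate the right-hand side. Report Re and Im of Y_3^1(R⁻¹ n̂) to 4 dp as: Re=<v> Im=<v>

Need the full column D^3_{m',1} for m'=−3..3 at α=2.8490, β=2.5753, γ=5.8818.
cos(β/2)=0.279378, sin(β/2)=0.960181
d^3_{-3,1}: single k=4 term ⇒ +0.256947;  D = -0.228337+0.117830i
d^3_{-2,1}: k∈[3..4] ⇒ +0.122086 -0.721038 = -0.598952;  D = -0.588863+0.109469i
d^3_{-1,1}: k∈[2..4] ⇒ +0.033700 -0.530747 +0.783645 = +0.286598;  D = -0.284903-0.031118i
d^3_{0,1}: k∈[1..3] ⇒ +0.005661 -0.200608 +0.789858 = +0.594911;  D = +0.547628+0.232428i
d^3_{1,1}: k∈[0..2] ⇒ +0.000476 -0.044933 +0.398060 = +0.353603;  D = -0.271817-0.226164i
d^3_{2,1}: k∈[0..1] ⇒ -0.005168 +0.122086 = +0.116918;  D = +0.064487+0.097526i
d^3_{3,1}: single k=0 term ⇒ +0.021753;  D = -0.006254-0.020835i
Y_3^{m'}(θ=0.8462,φ=2.2811) and Σ D·Y over m':
  (-0.2283+0.1178i)·(+0.1484-0.0931i)  (-0.5889+0.1095i)·(-0.0568+0.3755i)  (-0.2849-0.0311i)·(-0.1888-0.2196i)  (+0.5476+0.2324i)·(-0.1987+0.0000i)  (-0.2718-0.2262i)·(+0.1888-0.2196i)  (+0.0645+0.0975i)·(-0.0568-0.3755i)  (-0.0063-0.0208i)·(-0.1484-0.0931i)
Y_3^1(R⁻¹ n̂) = -0.161440-0.175478i

Re=-0.1614 Im=-0.1755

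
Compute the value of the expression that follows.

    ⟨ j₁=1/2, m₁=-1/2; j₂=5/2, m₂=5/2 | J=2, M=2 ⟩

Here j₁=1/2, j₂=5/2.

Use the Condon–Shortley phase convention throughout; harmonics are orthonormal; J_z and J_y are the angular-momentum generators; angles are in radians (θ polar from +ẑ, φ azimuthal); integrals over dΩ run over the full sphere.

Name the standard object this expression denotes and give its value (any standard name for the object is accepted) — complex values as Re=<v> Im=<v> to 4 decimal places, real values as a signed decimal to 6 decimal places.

Clebsch–Gordan coefficient, −√(5/6) ≈ -0.912871

This is a Clebsch–Gordan (vector-coupling) coefficient.
triangle: 1!×0!×4!/6! = 24/720
(j±m)!: 0!×1!×5!×0!×4!×0! = 2880
prefactor² = (2J+1)×Δ×N² = 480
  k=1: −1/(1!×0!×0!×4!×0!×0!) = -1/24
Σ = -1/24  ⇒  CG² = 480×(-1/24)² = 5/6
CG = −√(5/6) = -0.912871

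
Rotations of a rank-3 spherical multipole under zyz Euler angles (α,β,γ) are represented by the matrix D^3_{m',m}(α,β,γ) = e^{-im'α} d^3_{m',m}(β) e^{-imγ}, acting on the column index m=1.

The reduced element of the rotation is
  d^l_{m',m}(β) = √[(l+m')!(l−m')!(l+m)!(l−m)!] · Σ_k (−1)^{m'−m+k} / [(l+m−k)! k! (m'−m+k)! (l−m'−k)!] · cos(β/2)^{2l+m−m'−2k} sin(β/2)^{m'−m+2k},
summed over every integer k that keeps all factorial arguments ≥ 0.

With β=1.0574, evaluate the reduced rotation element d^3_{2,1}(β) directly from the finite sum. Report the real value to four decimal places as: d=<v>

d^3_{2,1}(β=1.0574) via the finite sum:
c=cos(1.057400/2)=0.863464, s=sin(1.057400/2)=0.504411; N=√[120·1·24·2]=75.894664
k: max(0,(1)−(2))=0 … min(3+(1),3−(2))=1
  k=0: (−1)^1·75.8947/(24)·0.8635^5·0.5044^1 = -0.765605
  k=1: (−1)^2·75.8947/(12)·0.8635^3·0.5044^3 = +0.522536
d^3_{2,1}(1.0574) = -0.765605 +0.522536 = -0.243069

d=-0.2431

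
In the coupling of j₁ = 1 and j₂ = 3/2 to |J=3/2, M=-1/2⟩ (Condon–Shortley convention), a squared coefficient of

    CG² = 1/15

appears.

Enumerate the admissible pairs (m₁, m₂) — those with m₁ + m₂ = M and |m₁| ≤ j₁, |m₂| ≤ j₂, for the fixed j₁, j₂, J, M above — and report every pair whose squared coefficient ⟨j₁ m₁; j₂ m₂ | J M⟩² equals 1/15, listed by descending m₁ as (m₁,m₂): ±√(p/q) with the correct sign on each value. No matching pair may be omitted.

Admissible pairs with m₁+m₂ = M = -1/2: (-1,1/2), (0,-1/2), (1,-3/2)
  (m₁,m₂)=(1,-3/2): CG² = 2/5, CG = +√(2/5)
  (m₁,m₂)=(0,-1/2): CG² = 1/15, CG = +√(1/15)   ← matches the target
  (m₁,m₂)=(-1,1/2): CG² = 8/15, CG = −√(8/15)
Pairs with CG² = 1/15: (0,-1/2): +√(1/15)

(0,-1/2): +√(1/15)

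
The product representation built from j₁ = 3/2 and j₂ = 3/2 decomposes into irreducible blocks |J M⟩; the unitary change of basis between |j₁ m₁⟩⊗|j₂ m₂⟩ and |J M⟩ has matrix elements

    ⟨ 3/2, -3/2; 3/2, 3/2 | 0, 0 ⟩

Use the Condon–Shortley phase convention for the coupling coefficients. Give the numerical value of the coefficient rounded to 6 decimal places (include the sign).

−√(1/4) = -0.500000

triangle: 3!·0!·0!/4! = 6/24
(j±m)!: 0!·3!·3!·0!·0!·0! = 36
prefactor² = (2J+1)·Δ·N² = 9
  k=3: −1/(3!·0!·0!·0!·0!·0!) = -1/6
Σ = -1/6  ⇒  CG² = 9·(-1/6)² = 1/4
CG = −√(1/4) = -0.500000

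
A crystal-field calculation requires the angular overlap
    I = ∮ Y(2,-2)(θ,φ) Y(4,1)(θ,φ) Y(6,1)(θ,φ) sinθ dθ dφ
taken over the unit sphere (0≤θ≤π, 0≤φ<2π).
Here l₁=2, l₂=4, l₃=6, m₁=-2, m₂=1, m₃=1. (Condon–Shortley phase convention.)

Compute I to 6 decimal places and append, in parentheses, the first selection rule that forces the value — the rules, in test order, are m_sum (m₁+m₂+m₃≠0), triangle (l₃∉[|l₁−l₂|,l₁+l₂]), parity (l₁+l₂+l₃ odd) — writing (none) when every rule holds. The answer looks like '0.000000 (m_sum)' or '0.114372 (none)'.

-0.094091 (none)

Rules hold: Σm=0, L=12 even, 2≤6≤6.
N = 5·9·13 = 585
Δ = 0!·4!·8!/13! = 1/6435
Racah Σ t=0..0: t=0:+1/2304 = 1/2304
⇒ 3j(2 4 6; 0 0 0)² = 5/143, sgn +1
Racah Σ t=0..0: t=0:+1/17280 = 1/17280
⇒ 3j(2 4 6; -2 1 1)² = 7/1287, sgn -1
4πI² = N·(3j₀)²·(3jₘ)² = 175/1573
I = -1·√(0.111252/4π) = -0.09409136
No selection rule forces the value: the integral is nonzero (none).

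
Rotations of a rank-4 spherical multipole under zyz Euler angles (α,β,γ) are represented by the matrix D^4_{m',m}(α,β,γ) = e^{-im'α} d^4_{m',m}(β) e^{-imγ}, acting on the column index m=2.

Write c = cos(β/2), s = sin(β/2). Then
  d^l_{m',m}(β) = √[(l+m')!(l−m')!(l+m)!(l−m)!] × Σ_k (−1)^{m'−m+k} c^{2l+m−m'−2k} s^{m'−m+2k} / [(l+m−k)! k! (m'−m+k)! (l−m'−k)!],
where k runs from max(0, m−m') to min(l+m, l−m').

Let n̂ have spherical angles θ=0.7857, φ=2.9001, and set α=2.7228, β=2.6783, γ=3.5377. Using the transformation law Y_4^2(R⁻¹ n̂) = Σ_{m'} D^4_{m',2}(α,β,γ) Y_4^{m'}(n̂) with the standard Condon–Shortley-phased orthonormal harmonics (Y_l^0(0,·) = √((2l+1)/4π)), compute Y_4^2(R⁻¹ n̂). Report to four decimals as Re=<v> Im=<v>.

Re=-0.0410 Im=0.0725

Need the full column D^4_{m',2} for m'=−4..4 at α=2.7228, β=2.6783, γ=3.5377.
cos(β/2)=0.229580, sin(β/2)=0.973290
d^4_{-4,2}: single k=6 term ⇒ +0.237083;  D = -0.185210-0.148006i
d^4_{-3,2}: k∈[5..6] ⇒ +0.118631 -0.710712 = -0.592080;  D = -0.272252-0.525774i
d^4_{-2,2}: k∈[4..6] ⇒ +0.037394 -0.537654 +0.805262 = +0.305002;  D = -0.017986-0.304471i
d^4_{-1,2}: k∈[3..5] ⇒ +0.008316 -0.224192 +0.805871 = +0.589995;  D = -0.207724+0.552219i
d^4_{0,2}: k∈[2..4] ⇒ +0.001316 -0.063066 +0.425053 = +0.363303;  D = +0.255137-0.258639i
d^4_{1,2}: k∈[1..3] ⇒ +0.000139 -0.012474 +0.149461 = +0.137126;  D = -0.127676+0.050024i
d^4_{2,2}: k∈[0..2] ⇒ +0.000008 -0.001664 +0.037394 = +0.035737;  D = +0.035700+0.001621i
d^4_{3,2}: k∈[0..1] ⇒ -0.000122 +0.006601 = +0.006478;  D = -0.005793-0.002900i
d^4_{4,2}: single k=0 term ⇒ +0.000734;  D = +0.000466+0.000567i
Y_4^{m'}(θ=0.7857,φ=2.9001) and Σ D·Y over m':
  (-0.1852-0.1480i)·(+0.0630+0.0911i)  (-0.2723-0.5258i)·(-0.2345-0.2075i)  (-0.0180-0.3045i)·(+0.3702+0.1942i)  (-0.2077+0.5522i)·(-0.1144-0.0282i)  (+0.2551-0.2586i)·(-0.3440+0.0000i)  (-0.1277+0.0500i)·(+0.1144-0.0282i)  (+0.0357+0.0016i)·(+0.3702-0.1942i)  (-0.0058-0.0029i)·(+0.2345-0.2075i)  (+0.0005+0.0006i)·(+0.0630-0.0911i)
Y_4^2(R⁻¹ n̂) = -0.040981+0.072522i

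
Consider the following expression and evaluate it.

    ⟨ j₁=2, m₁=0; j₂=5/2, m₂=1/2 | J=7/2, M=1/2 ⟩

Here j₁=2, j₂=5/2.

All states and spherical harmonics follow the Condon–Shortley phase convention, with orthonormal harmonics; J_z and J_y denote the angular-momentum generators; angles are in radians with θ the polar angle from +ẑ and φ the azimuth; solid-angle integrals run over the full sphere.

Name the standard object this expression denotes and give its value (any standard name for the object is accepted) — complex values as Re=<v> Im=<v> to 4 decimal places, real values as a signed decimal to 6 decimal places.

Clebsch–Gordan coefficient, −√(4/105) ≈ -0.195180

This is a Clebsch–Gordan (vector-coupling) coefficient.
j₁+j₂−J=1  J+j₁−j₂=3  J−j₁+j₂=4  j₁+j₂+J+1=9
(j₁±m₁, j₂±m₂, J±M) = (2,2,3,2,4,3)
P² = 768/35
sum k=0..1:
  [0] +1/12 = 1/12
  [1] −1/8 = -1/8
S = -1/24
C² = P²·S² = 4/105 ; C = -0.195180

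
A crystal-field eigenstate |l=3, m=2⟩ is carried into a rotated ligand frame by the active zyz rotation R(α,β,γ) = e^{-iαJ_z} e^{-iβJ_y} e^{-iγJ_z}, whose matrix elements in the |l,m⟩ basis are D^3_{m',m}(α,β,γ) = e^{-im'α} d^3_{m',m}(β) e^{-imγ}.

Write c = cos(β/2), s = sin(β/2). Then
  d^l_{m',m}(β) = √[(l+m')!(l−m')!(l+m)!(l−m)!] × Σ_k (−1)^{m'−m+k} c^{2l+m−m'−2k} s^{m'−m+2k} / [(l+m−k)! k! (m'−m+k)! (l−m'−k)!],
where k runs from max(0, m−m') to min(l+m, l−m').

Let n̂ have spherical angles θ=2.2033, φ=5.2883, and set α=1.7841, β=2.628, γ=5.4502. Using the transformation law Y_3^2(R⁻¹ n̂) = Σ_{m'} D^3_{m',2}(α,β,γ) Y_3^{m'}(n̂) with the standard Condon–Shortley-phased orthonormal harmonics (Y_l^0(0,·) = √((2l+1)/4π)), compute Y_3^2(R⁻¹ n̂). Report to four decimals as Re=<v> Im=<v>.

Need the full column D^3_{m',2} for m'=−3..3 at α=1.7841, β=2.6280, γ=5.4502.
cos(β/2)=0.253983, sin(β/2)=0.967209
d^3_{-3,2}: single k=5 term ⇒ +0.526601;  D = +0.390619+0.353165i
d^3_{-2,2}: k∈[4..5] ⇒ +0.282267 -0.818693 = -0.536425;  D = -0.267368+0.465045i
d^3_{-1,2}: k∈[3..4] ⇒ +0.093757 -0.679839 = -0.586081;  D = +0.558416+0.177939i
d^3_{0,2}: k∈[2..3] ⇒ +0.021322 -0.309208 = -0.287887;  D = +0.027358-0.286584i
d^3_{1,2}: k∈[1..2] ⇒ +0.003233 -0.093757 = -0.090525;  D = -0.089894+0.010669i
d^3_{2,2}: k∈[0..1] ⇒ +0.000268 -0.019464 = -0.019196;  D = +0.006246+0.018151i
d^3_{3,2}: single k=0 term ⇒ -0.002504;  D = +0.002142-0.001298i
Y_3^{m'}(θ=2.2033,φ=5.2883) and Σ D·Y over m':
  (+0.3906+0.3532i)·(-0.2162+0.0342i)  (-0.2674+0.4650i)·(+0.1599-0.3590i)  (+0.5584+0.1779i)·(+0.1061+0.1634i)  (+0.0274-0.2866i)·(+0.2763+0.0000i)  (-0.0899+0.0107i)·(-0.1061+0.1634i)  (+0.0062+0.0182i)·(+0.1599+0.3590i)  (+0.0021-0.0013i)·(+0.2162+0.0342i)
Y_3^2(R⁻¹ n̂) = +0.068188+0.127395i

Re=0.0682 Im=0.1274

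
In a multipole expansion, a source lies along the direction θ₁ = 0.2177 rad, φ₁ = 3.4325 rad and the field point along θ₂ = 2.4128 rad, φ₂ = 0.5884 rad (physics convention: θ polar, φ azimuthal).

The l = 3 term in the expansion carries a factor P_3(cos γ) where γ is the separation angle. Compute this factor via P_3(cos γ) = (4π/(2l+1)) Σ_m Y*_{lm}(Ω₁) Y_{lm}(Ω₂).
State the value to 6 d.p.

-0.324211

Summing Y*_{l m}(θ₁,φ₁)·Y_{l m}(θ₂,φ₂) over m ∈ [−3, 3]; prefactor 4π/(2·3+1) = 1.795196:
  m=-3: Y*=-0.00270 - 0.00322j  Y=-0.02381 - 0.12091j  product -0.00033 + 0.00040j
  m=-2: Y*=0.03889 + 0.02558j  Y=-0.12980 + 0.31222j  product -0.01303 + 0.00882j
  m=-1: Y*=-0.25188 - 0.07541j  Y=0.31911 - 0.21293j  product -0.09644 + 0.02957j
  m=+0: Y*=0.64375 + 0.00000j  Y=0.06057 + 0.00000j  product 0.03899 + 0.00000j
  m=+1: Y*=0.25188 - 0.07541j  Y=-0.31911 - 0.21293j  product -0.09644 - 0.02957j
  m=+2: Y*=0.03889 - 0.02558j  Y=-0.12980 - 0.31222j  product -0.01303 - 0.00882j
  m=+3: Y*=0.00270 - 0.00322j  Y=0.02381 - 0.12091j  product -0.00033 - 0.00040j
Total Σ_m = -0.18060 - 0.00000j. Multiply by 1.795196: -0.32421 - 0.00000j. P_3(cos γ) = -0.324211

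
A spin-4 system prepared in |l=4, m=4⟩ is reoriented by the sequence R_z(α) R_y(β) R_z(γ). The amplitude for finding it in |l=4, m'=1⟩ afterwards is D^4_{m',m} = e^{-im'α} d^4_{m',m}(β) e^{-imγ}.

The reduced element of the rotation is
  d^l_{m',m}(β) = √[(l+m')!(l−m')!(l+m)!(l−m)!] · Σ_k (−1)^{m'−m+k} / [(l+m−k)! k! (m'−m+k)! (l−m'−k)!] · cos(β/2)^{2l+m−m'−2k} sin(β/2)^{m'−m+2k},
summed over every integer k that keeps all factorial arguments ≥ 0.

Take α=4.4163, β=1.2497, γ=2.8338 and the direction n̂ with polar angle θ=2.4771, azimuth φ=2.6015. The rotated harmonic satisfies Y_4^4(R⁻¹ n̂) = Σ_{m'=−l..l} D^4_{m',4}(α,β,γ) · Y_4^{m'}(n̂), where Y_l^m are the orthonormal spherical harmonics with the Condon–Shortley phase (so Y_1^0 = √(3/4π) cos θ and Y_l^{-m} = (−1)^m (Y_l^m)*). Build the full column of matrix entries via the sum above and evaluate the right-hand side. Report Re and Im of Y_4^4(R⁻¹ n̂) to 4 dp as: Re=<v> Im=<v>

Need the full column D^4_{m',4} for m'=−4..4 at α=4.4163, β=1.2497, γ=2.8338.
cos(β/2)=0.811051, sin(β/2)=0.584976
d^4_{-4,4}: single k=8 term ⇒ +0.013712;  D = +0.013697+0.000642i
d^4_{-3,4}: single k=7 term ⇒ +0.053772;  D = -0.018079+0.050642i
d^4_{-2,4}: single k=6 term ⇒ +0.139477;  D = -0.111958-0.083182i
d^4_{-1,4}: single k=5 term ⇒ +0.273481;  D = +0.220056-0.162380i
d^4_{0,4}: single k=4 term ⇒ +0.423928;  D = +0.141225+0.399713i
d^4_{1,4}: single k=3 term ⇒ +0.525712;  D = -0.525214+0.022881i
d^4_{2,4}: single k=2 term ⇒ +0.515398;  D = +0.128786-0.499049i
d^4_{3,4}: single k=1 term ⇒ +0.381961;  D = +0.325902+0.199204i
d^4_{4,4}: single k=0 term ⇒ +0.187234;  D = -0.140012+0.124311i
Y_4^{m'}(θ=2.4771,φ=2.6015) and Σ D·Y over m':
  (+0.0137+0.0006i)·(-0.0356+0.0532i)  (-0.0181+0.0506i)·(-0.0114+0.2308i)  (-0.1120-0.0832i)·(+0.2001+0.3745i)  (+0.2201-0.1624i)·(+0.2636+0.1580i)  (+0.1412+0.3997i)·(-0.2274+0.0000i)  (-0.5252+0.0229i)·(-0.2636+0.1580i)  (+0.1288-0.4990i)·(+0.2001-0.3745i)  (+0.3259+0.1992i)·(+0.0114+0.2308i)  (-0.1400+0.1243i)·(-0.0356-0.0532i)
Y_4^4(R⁻¹ n̂) = -0.008690-0.318139i

Re=-0.0087 Im=-0.3181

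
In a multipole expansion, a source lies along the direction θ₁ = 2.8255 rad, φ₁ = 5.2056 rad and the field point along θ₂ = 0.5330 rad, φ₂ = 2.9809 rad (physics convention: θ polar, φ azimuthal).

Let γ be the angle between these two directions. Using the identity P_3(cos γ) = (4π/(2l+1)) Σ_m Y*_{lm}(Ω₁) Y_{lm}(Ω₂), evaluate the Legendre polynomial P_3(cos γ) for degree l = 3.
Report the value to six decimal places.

Summing Y*_{l m}(θ₁,φ₁)·Y_{l m}(θ₂,φ₂) over m ∈ [−3, 3]; prefactor 4π/(2·3+1) = 1.795196:
  [-3]  conj(Y_{3,-3})(Ω₁) = -0.01248 + 0.00114j ; Y_{3,-3}(Ω₂) = -0.04850 - 0.02538j ; Δ = 0.00063 + 0.00026j
  [-2]  conj(Y_{3,-2})(Ω₁) = 0.05178 + 0.07829j ; Y_{3,-2}(Ω₂) = 0.21562 + 0.07179j ; Δ = 0.00555 + 0.02060j
  [-1]  conj(Y_{3,-1})(Ω₁) = 0.16728 - 0.31120j ; Y_{3,-1}(Ω₂) = -0.43914 - 0.07118j ; Δ = -0.09561 + 0.12475j
  [+0]  conj(Y_{3,0})(Ω₁) = -0.53801 + 0.00000j ; Y_{3,0}(Ω₂) = 0.22790 + 0.00000j ; Δ = -0.12261 + 0.00000j
  [+1]  conj(Y_{3,1})(Ω₁) = -0.16728 - 0.31120j ; Y_{3,1}(Ω₂) = 0.43914 - 0.07118j ; Δ = -0.09561 - 0.12475j
  [+2]  conj(Y_{3,2})(Ω₁) = 0.05178 - 0.07829j ; Y_{3,2}(Ω₂) = 0.21562 - 0.07179j ; Δ = 0.00555 - 0.02060j
  [+3]  conj(Y_{3,3})(Ω₁) = 0.01248 + 0.00114j ; Y_{3,3}(Ω₂) = 0.04850 - 0.02538j ; Δ = 0.00063 - 0.00026j
Σ over m = -0.30147 + 0.00000j; ×(4π/7) → -0.54120 + 0.00000j. Real part: -0.541202

-0.541202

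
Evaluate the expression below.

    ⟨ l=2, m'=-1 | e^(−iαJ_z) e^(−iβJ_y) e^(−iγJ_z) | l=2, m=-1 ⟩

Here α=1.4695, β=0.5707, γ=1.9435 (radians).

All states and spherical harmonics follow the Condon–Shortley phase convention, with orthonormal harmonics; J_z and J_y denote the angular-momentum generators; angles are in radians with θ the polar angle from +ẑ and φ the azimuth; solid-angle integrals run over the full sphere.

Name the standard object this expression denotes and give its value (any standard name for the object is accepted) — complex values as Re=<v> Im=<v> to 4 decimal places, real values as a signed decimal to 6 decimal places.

Wigner D-matrix element, Re=-0.6059 Im=-0.1686

This is a Wigner D-matrix element — the rotation-matrix element ⟨l m'| R(α,β,γ) |l m⟩ in the angular-momentum basis.
Split into d^2_{-1,-1}(β=0.5707) × two z-phases.
With c≡cos(β/2)=0.959563 and s≡sin(β/2)=0.281493, N=[1·6·1·6]^{1/2}=6.000000
The bounds max(0,m−m')=0 and min(l+m,l−m')=1 give 2 terms
  k=0: (−1)^0·6.0000/(6)·0.9596^4·0.2815^0 = +0.847802
  k=1: (−1)^1·6.0000/(2)·0.9596^2·0.2815^2 = -0.218879
d^2_{-1,-1}(0.5707) = +0.847802 -0.218879 = +0.628923
Phases: e^{-i·(-1)·1.4695}=+0.101123+0.994874i, e^{-i·(-1)·1.9435}=-0.364135+0.931346i ⇒ D=-0.605901-0.168606i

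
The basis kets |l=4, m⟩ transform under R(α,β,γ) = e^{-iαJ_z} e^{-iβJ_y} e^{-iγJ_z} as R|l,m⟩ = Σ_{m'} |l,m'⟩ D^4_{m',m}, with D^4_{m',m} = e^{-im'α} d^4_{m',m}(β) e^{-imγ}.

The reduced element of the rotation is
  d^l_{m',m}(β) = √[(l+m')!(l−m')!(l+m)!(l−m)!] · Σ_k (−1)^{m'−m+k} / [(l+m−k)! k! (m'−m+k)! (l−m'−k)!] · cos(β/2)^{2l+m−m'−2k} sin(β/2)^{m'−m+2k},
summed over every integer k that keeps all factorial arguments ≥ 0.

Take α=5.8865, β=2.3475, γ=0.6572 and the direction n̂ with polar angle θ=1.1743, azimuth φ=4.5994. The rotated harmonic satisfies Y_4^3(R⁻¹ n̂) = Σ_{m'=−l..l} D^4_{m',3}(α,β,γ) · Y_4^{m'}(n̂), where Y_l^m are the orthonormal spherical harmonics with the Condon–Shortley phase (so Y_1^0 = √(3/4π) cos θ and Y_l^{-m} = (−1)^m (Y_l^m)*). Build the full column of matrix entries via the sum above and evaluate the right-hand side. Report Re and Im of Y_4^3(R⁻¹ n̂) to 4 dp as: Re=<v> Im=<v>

Re=-0.0273 Im=-0.1036

Need the full column D^4_{m',3} for m'=−4..4 at α=5.8865, β=2.3475, γ=0.6572.
cos(β/2)=0.386696, sin(β/2)=0.922207
d^4_{-4,3}: single k=7 term ⇒ +0.620461;  D = -0.567356+0.251156i
d^4_{-3,3}: k∈[6..7] ⇒ +0.643886 -0.523152 = +0.120733;  D = -0.120709+0.002422i
d^4_{-2,3}: k∈[5..6] ⇒ +0.432950 -0.820792 = -0.387843;  D = +0.360660+0.142641i
d^4_{-1,3}: k∈[4..5] ⇒ +0.213950 -0.730098 = -0.516148;  D = +0.369358+0.360532i
d^4_{0,3}: k∈[3..4] ⇒ +0.080241 -0.456369 = -0.376127;  D = +0.146749+0.346318i
d^4_{1,3}: k∈[2..3] ⇒ +0.022571 -0.213950 = -0.191379;  D = +0.000788+0.191378i
d^4_{2,3}: k∈[1..2] ⇒ +0.004462 -0.076124 = -0.071662;  D = -0.027415+0.066211i
d^4_{3,3}: k∈[0..1] ⇒ +0.000500 -0.019906 = -0.019406;  D = -0.013775+0.013669i
d^4_{4,3}: single k=0 term ⇒ -0.003373;  D = -0.003126+0.001266i
Y_4^{m'}(θ=1.1743,φ=4.5994) and Σ D·Y over m':
  (-0.5674+0.2512i)·(+0.2882+0.1399i)  (-0.1207+0.0024i)·(+0.1261-0.3578i)  (+0.3607+0.1426i)·(-0.0122-0.0028i)  (+0.3694+0.3605i)·(+0.0372-0.3275i)  (+0.1467+0.3463i)·(-0.0736+0.0000i)  (+0.0008+0.1914i)·(-0.0372-0.3275i)  (-0.0274+0.0662i)·(-0.0122+0.0028i)  (-0.0138+0.0137i)·(-0.1261-0.3578i)  (-0.0031+0.0013i)·(+0.2882-0.1399i)
Y_4^3(R⁻¹ n̂) = -0.027297-0.103572i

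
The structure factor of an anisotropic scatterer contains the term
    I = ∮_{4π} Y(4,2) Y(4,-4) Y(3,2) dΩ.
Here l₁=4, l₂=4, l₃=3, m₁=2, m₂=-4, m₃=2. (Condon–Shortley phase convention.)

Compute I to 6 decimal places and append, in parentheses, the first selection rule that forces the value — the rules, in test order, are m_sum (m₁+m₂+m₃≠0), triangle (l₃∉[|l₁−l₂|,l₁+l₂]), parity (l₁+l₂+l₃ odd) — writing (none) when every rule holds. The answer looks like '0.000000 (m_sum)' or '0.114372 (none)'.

0.000000 (parity)

Σlᵢ=11 odd — θ-integrand is odd under cosθ→−cosθ; I=0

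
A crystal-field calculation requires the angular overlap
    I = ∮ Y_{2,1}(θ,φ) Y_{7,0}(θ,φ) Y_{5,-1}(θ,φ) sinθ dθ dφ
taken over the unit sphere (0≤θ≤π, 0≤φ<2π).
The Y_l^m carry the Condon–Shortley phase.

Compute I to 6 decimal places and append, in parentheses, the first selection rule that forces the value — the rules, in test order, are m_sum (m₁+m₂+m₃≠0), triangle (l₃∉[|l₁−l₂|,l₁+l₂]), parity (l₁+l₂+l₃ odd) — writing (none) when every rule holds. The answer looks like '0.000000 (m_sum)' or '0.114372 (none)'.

m-sum 0 ✓  L=14 even ✓  5≤5≤9 ✓
Π(2lᵢ+1) = 5×15×11 = 825
triangle coeff Δ(2,7,5) = 1/15015
Σ_t [2,2]: t=2:+1/57600 = 1/57600
(3j)²=21/715 [(2 7 5; 0 0 0)], sign=-1
Σ_t [1,1]: t=1:−1/103680 = -1/103680
(3j)²=7/429 [(2 7 5; 1 0 -1)], sign=-1
⇒ 4πI² = 735/1859
I = (+1)√(735/1859/(4π)) = 0.17737771
No selection rule forces the value: the integral is nonzero (none).

0.177378 (none)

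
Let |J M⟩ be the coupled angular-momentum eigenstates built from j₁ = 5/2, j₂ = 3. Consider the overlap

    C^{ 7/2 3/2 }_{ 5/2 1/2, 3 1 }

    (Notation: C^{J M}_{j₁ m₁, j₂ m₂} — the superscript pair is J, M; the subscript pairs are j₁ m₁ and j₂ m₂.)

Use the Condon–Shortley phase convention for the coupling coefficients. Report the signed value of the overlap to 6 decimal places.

-0.487950  (= −√(5/21))

triangle: 2!·3!·4!/10! = 288/3628800
(j±m)!: 3!·2!·4!·2!·5!·2! = 138240
prefactor² = (2J+1)·Δ·N² = 3072/35
  k=0: +1/(0!·2!·2!·4!·1!·0!) = 1/96
  k=1: −1/(1!·1!·1!·3!·2!·1!) = -1/12
  k=2: +1/(2!·0!·0!·2!·3!·2!) = 1/48
Σ = -5/96  ⇒  CG² = 3072/35·(-5/96)² = 5/21
CG = −√(5/21) = -0.487950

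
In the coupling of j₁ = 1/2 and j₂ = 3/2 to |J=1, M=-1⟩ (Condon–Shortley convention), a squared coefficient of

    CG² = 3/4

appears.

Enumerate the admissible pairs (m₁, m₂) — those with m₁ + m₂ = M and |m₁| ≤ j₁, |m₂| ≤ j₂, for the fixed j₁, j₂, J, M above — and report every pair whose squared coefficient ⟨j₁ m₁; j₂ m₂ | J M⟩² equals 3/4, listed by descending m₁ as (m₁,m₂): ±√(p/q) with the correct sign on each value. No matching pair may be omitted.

(1/2,-3/2): +√(3/4)

Admissible pairs with m₁+m₂ = M = -1: (-1/2,-1/2), (1/2,-3/2)
  (m₁,m₂)=(1/2,-3/2): CG² = 3/4, CG = +√(3/4)   ← matches the target
  (m₁,m₂)=(-1/2,-1/2): CG² = 1/4, CG = −√(1/4)
Pairs with CG² = 3/4: (1/2,-3/2): +√(3/4)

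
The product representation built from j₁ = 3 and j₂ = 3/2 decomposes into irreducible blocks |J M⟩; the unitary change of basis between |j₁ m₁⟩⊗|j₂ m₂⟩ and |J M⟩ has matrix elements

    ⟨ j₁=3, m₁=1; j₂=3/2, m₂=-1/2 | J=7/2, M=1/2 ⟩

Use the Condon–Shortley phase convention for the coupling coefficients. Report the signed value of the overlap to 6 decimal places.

+√(2/7) ≈ +0.534522

j₁+j₂−J=1  J+j₁−j₂=5  J−j₁+j₂=2  j₁+j₂+J+1=9
(j₁±m₁, j₂±m₂, J±M) = (4,2,1,2,4,3)
P² = 512/7
sum k=0..1:
  [0] +1/12 = 1/12
  [1] −1/48 = -1/48
S = 1/16
C² = P²·S² = 2/7 ; C = +0.534522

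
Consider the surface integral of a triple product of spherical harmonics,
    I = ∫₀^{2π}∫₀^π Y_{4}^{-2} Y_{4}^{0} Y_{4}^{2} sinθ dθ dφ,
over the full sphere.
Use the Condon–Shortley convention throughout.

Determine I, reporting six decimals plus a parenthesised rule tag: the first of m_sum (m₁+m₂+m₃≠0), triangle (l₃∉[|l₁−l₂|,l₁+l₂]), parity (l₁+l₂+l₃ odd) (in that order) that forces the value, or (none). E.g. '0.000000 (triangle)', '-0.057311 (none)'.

-0.083698 (none)

Rules hold: Σm=0, L=12 even, 0≤4≤8.
N = 9·9·9 = 729
Δ = 4!·4!·4!/13! = 1/450450
Racah Σ t=0..4: t=0:+1/13824 t=1:−1/216 t=2:+1/64 t=3:−1/216 t=4:+1/13824 = 5/768
⇒ 3j(4 4 4; 0 0 0)² = 18/1001, sgn +1
Racah Σ t=2..4: t=2:+1/384 t=3:−1/216 t=4:+1/2304 = -11/6912
⇒ 3j(4 4 4; -2 0 2)² = 11/1638, sgn -1
4πI² = N·(3j₀)²·(3jₘ)² = 729/8281
I = -1·√(0.0880328/4π) = -0.08369845
No selection rule forces the value: the integral is nonzero (none).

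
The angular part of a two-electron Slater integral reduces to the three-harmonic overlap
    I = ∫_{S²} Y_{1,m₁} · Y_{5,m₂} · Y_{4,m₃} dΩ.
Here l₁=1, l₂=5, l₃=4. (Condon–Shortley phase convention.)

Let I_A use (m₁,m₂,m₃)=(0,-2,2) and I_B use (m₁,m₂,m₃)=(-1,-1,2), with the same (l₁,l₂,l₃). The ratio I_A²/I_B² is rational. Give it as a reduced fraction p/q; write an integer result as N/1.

Shared (l₁,l₂,l₃)=(1,5,4): N and (l;000)² cancel in I_A²/I_B².
A: Δ = 2!·0!·8!/11! = 1/495; Racah Σ t=1..1: t=1:−1/1440 = -1/1440; ⇒ 3j(1 5 4; 0 -2 2)² = 7/165, sgn -1
B: Δ = 2!·0!·8!/11! = 1/495; Racah Σ t=2..2: t=2:+1/2880 = 1/2880; ⇒ 3j(1 5 4; -1 -1 2)² = 2/165, sgn +1
I_A²/I_B² = (7/165)/(2/165) = 7/2

7/2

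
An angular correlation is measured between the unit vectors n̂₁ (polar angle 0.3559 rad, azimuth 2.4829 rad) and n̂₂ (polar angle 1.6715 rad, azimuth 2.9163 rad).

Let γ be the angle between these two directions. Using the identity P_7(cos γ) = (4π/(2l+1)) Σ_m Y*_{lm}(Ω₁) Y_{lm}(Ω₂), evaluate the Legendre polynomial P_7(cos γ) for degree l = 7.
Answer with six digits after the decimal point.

Term-by-term m-sum for l=7 (normalisation 4π/15 = 0.837758):
  m=-7: (+0.000032-0.000310i) × (+0.003017-0.482564i) = -0.000150-0.000016i  (running Σ = -0.000150-0.000016i)
  m=-6: (-0.002163+0.002274i) × (-0.039645-0.178091i) = +0.000491+0.000295i  (running Σ = +0.000341+0.000279i)
  m=-5: (+0.019413-0.002971i) × (+0.133567+0.280553i) = +0.003427+0.005050i  (running Σ = +0.003768+0.005328i)
  m=-4: (-0.074653-0.041447i) × (+0.128720+0.162599i) = -0.002870-0.017473i  (running Σ = +0.000898-0.012145i)
  m=-3: (+0.102222+0.238262i) × (-0.199556-0.160017i) = +0.017727-0.063904i  (running Σ = +0.018625-0.076049i)
  m=-2: (+0.128290-0.495370i) × (-0.194867-0.094272i) = -0.071699+0.084437i  (running Σ = -0.053075+0.008388i)
  m=-1: (-0.395265+0.305940i) × (+0.228307+0.052324i) = -0.106250+0.049166i  (running Σ = -0.159325+0.057554i)
  m=0: (-0.143127-0.000000i) × (+0.218897+0.000000i) = -0.031330-0.000000i  (running Σ = -0.190655+0.057554i)
  m=1: (+0.395265+0.305940i) × (-0.228307+0.052324i) = -0.106250-0.049166i  (running Σ = -0.296905+0.008388i)
  m=2: (+0.128290+0.495370i) × (-0.194867+0.094272i) = -0.071699-0.084437i  (running Σ = -0.368604-0.076049i)
  m=3: (-0.102222+0.238262i) × (+0.199556-0.160017i) = +0.017727+0.063904i  (running Σ = -0.350877-0.012145i)
  m=4: (-0.074653+0.041447i) × (+0.128720-0.162599i) = -0.002870+0.017473i  (running Σ = -0.353747+0.005328i)
  m=5: (-0.019413-0.002971i) × (-0.133567+0.280553i) = +0.003427-0.005050i  (running Σ = -0.350321+0.000279i)
  m=6: (-0.002163-0.002274i) × (-0.039645+0.178091i) = +0.000491-0.000295i  (running Σ = -0.349830-0.000016i)
  m=7: (-0.000032-0.000310i) × (-0.003017-0.482564i) = -0.000150+0.000016i  (running Σ = -0.349979-0.000000i)
Σ over m = -0.349979-0.000000i; ×(4π/15) → -0.293198-0.000000i. Real part: -0.293198

-0.293198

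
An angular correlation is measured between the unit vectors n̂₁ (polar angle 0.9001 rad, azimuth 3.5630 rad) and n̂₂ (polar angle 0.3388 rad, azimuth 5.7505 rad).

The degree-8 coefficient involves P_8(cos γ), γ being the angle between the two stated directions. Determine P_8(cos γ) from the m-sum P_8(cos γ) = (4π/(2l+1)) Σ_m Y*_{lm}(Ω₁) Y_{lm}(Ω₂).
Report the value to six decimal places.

Summing Y*_{l m}(θ₁,φ₁)·Y_{l m}(θ₂,φ₂) over m ∈ [−8, 8]; prefactor 4π/(2·8+1) = 0.739198:
  term(m=-8) = 0.00000 + 0.00001j   from Y*(Ω₁)=-0.07119 - 0.01664j, Y(Ω₂)=-0.00003 - 0.00007j
  term(m=-7) = -0.00019 - 0.00008j   from Y*(Ω₁)=0.22777 - 0.04422j, Y(Ω₂)=-0.00073 - 0.00048j
  term(m=-6) = 0.00222 - 0.00138j   from Y*(Ω₁)=-0.34115 + 0.24004j, Y(Ω₂)=-0.00625 - 0.00034j
  term(m=-5) = -0.00078 + 0.01338j   from Y*(Ω₁)=0.21290 - 0.35822j, Y(Ω₂)=-0.02856 + 0.01480j
  term(m=-4) = -0.00789 - 0.00632j   from Y*(Ω₁)=-0.00958 + 0.08303j, Y(Ω₂)=-0.06425 + 0.10249j
  term(m=-3) = -0.09966 + 0.02859j   from Y*(Ω₁)=0.09641 + 0.30455j, Y(Ω₂)=-0.00885 + 0.32445j
  term(m=-2) = 0.04991 - 0.14226j   from Y*(Ω₁)=-0.17757 - 0.19923j, Y(Ω₂)=0.27353 + 0.49429j
  term(m=-1) = -0.05454 - 0.07693j   from Y*(Ω₁)=-0.19067 - 0.08547j, Y(Ω₂)=0.38876 + 0.22918j
  term(m=+0) = -0.07712 + 0.00000j   from Y*(Ω₁)=0.30222 + 0.00000j, Y(Ω₂)=-0.25517 + 0.00000j
  term(m=+1) = -0.05454 + 0.07693j   from Y*(Ω₁)=0.19067 - 0.08547j, Y(Ω₂)=-0.38876 + 0.22918j
  term(m=+2) = 0.04991 + 0.14226j   from Y*(Ω₁)=-0.17757 + 0.19923j, Y(Ω₂)=0.27353 - 0.49429j
  term(m=+3) = -0.09966 - 0.02859j   from Y*(Ω₁)=-0.09641 + 0.30455j, Y(Ω₂)=0.00885 + 0.32445j
  term(m=+4) = -0.00789 + 0.00632j   from Y*(Ω₁)=-0.00958 - 0.08303j, Y(Ω₂)=-0.06425 - 0.10249j
  term(m=+5) = -0.00078 - 0.01338j   from Y*(Ω₁)=-0.21290 - 0.35822j, Y(Ω₂)=0.02856 + 0.01480j
  term(m=+6) = 0.00222 + 0.00138j   from Y*(Ω₁)=-0.34115 - 0.24004j, Y(Ω₂)=-0.00625 + 0.00034j
  term(m=+7) = -0.00019 + 0.00008j   from Y*(Ω₁)=-0.22777 - 0.04422j, Y(Ω₂)=0.00073 - 0.00048j
  term(m=+8) = 0.00000 - 0.00001j   from Y*(Ω₁)=-0.07119 + 0.01664j, Y(Ω₂)=-0.00003 + 0.00007j
Σ over m = -0.29899 + 0.00000j; ×(4π/17) → -0.22101 + 0.00000j. Real part: -0.221015

-0.221015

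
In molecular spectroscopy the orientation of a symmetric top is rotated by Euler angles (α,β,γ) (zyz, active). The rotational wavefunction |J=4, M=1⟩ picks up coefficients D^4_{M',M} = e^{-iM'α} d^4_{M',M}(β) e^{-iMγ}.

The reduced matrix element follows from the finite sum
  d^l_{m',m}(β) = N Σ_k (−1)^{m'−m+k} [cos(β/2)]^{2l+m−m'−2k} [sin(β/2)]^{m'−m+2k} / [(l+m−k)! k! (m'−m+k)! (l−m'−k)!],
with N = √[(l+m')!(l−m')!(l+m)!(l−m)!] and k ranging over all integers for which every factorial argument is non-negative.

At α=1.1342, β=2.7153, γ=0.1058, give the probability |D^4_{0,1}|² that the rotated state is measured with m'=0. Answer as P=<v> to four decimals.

P=0.3481

D^4_{0,1}(1.1342,2.7153,0.1058) = e^{-i·0·1.1342}·d^4_{0,1}(2.7153)·e^{-i·1·0.1058}. Compute d first:
With c≡cos(β/2)=0.211536 and s≡sin(β/2)=0.977370, N=[24·24·120·6]^{1/2}=643.987578
k: max(0,(1)−(0))=1 … min(4+(1),4−(0))=4
  k=1: (−1)^0·643.9876/(144)·0.2115^7·0.9774^1 = +0.000083
  k=2: (−1)^1·643.9876/(24)·0.2115^5·0.9774^3 = -0.010611
  k=3: (−1)^2·643.9876/(24)·0.2115^3·0.9774^5 = +0.226524
  k=4: (−1)^3·643.9876/(144)·0.2115^1·0.9774^7 = -0.805959
d^4_{0,1}(2.7153) = +0.000083 -0.010611 +0.226524 -0.805959 = -0.589963
|D^4_{0,1}|² = |d^4_{0,1}(β)|² = (-0.589963)² = 0.348057 (the z-rotation phases have unit modulus)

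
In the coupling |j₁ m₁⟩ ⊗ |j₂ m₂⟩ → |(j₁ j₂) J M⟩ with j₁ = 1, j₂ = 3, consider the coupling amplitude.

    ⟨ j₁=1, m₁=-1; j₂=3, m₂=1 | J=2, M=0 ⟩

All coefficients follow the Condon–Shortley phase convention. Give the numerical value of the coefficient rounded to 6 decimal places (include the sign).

+√(2/7) ≈ +0.534522

triangle: 2!×0!×4!/7! = 48/5040
(j±m)!: 0!×2!×4!×2!×2!×2! = 384
prefactor² = (2J+1)×Δ×N² = 128/7
  k=2: +1/(2!×0!×0!×2!×0!×2!) = 1/8
Σ = 1/8  ⇒  CG² = 128/7×(1/8)² = 2/7
CG = +√(2/7) = +0.534522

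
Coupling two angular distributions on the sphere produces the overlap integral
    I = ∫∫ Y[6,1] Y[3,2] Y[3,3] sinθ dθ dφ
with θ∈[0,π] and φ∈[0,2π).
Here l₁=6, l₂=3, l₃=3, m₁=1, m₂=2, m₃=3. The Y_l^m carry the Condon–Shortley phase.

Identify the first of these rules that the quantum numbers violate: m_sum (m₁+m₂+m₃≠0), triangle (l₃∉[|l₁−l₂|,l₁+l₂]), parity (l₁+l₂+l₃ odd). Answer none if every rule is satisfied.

m₁+m₂+m₃ = 1 + 2 + 3 = 6  ✗
triangle: |6−3|=3 ≤ l₃=3 ≤ 6+3=9
parity: l₁+l₂+l₃ = 12 is even

m_sum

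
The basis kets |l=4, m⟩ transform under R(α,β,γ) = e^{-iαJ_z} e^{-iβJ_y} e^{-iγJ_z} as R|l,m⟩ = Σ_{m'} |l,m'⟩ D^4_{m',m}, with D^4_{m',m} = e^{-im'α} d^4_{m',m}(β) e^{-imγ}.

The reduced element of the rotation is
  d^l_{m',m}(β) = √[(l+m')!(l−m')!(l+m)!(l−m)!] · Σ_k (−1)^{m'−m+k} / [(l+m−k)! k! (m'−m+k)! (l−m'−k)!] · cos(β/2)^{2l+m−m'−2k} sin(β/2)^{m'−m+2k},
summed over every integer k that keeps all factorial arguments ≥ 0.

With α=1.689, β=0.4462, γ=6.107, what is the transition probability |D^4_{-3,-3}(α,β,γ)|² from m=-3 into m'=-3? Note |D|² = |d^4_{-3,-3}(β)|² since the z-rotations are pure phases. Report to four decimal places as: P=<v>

P=0.2739

D^4_{-3,-3}(1.6890,0.4462,6.1070) = e^{-i·-3·1.6890}·d^4_{-3,-3}(0.4462)·e^{-i·-3·6.1070}. Compute d first:
With c≡cos(β/2)=0.975216 and s≡sin(β/2)=0.221254, N=[1·5040·1·5040]^{1/2}=5040.000000
k: max(0,(-3)−(-3))=0 … min(4+(-3),4−(-3))=1
  k=0: (−1)^0·5040.0000/(5040)·0.9752^8·0.2213^0 = +0.818102
  k=1: (−1)^1·5040.0000/(720)·0.9752^6·0.2213^2 = -0.294771
d^4_{-3,-3}(0.4462) = +0.818102 -0.294771 = +0.523331
|D^4_{-3,-3}|² = |d^4_{-3,-3}(β)|² = (+0.523331)² = 0.273875 (the z-rotation phases have unit modulus)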